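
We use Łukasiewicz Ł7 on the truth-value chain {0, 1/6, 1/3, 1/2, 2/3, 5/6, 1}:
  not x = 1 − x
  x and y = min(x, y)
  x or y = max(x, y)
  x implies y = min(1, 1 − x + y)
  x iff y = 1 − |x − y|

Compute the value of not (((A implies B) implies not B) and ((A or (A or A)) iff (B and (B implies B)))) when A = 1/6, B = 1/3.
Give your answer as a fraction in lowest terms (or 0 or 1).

1/3

A implies B = 1/6 implies 1/3 = 1
not B = not 1/3 = 2/3
(A implies B) implies not B = 1 implies 2/3 = 2/3
A or A = 1/6 or 1/6 = 1/6
A or (A or A) = 1/6 or 1/6 = 1/6
B implies B = 1/3 implies 1/3 = 1
B and (B implies B) = 1/3 and 1 = 1/3
(A or (A or A)) iff (B and (B implies B)) = 1/6 iff 1/3 = 5/6
((A implies B) implies not B) and ((A or (A or A)) iff (B and (B implies B))) = 2/3 and 5/6 = 2/3
not (((A implies B) implies not B) and ((A or (A or A)) iff (B and (B implies B)))) = not 2/3 = 1/3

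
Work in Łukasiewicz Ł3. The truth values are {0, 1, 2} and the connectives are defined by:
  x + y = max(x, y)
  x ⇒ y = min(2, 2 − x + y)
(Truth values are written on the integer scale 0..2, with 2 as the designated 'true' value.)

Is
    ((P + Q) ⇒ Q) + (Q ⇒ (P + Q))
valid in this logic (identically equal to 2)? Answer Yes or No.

Yes

P = 0, Q = 0 ↦ 2
P = 0, Q = 1 ↦ 2
P = 0, Q = 2 ↦ 2
P = 1, Q = 0 ↦ 2
P = 1, Q = 1 ↦ 2
P = 1, Q = 2 ↦ 2
P = 2, Q = 0 ↦ 2
P = 2, Q = 1 ↦ 2
P = 2, Q = 2 ↦ 2
Every assignment gives a value ≥ 2.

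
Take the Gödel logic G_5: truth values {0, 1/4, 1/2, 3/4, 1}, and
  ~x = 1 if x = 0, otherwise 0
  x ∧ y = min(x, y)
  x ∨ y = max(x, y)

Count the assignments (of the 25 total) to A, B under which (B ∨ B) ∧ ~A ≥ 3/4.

value 1: 1 assignment (counts)
value 3/4: 1 assignment (counts)
value 1/2: 1 assignment
value 1/4: 1 assignment
value 0: 21 assignments
So 2 of the 25 assignments meet the threshold.

2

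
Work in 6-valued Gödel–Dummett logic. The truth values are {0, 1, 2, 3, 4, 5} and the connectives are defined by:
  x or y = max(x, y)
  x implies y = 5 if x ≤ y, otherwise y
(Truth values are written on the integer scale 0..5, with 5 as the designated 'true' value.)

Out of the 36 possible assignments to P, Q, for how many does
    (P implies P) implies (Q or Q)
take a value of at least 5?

6

value 5: 6 assignments (counts)
value 4: 6 assignments
value 3: 6 assignments
value 2: 6 assignments
value 1: 6 assignments
value 0: 6 assignments
So 6 of the 36 assignments meet the threshold.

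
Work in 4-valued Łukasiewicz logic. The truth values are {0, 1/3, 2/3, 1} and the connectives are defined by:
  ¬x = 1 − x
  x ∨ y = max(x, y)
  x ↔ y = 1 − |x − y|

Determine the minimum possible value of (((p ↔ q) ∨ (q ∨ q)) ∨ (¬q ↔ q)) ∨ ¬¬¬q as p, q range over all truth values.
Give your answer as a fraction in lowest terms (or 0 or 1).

Take p = 0, q = 1/3:
p ↔ q = 0 ↔ 1/3 = 2/3
q ∨ q = 1/3 ∨ 1/3 = 1/3
(p ↔ q) ∨ (q ∨ q) = 2/3 ∨ 1/3 = 2/3
¬q = ¬1/3 = 2/3
¬q ↔ q = 2/3 ↔ 1/3 = 2/3
((p ↔ q) ∨ (q ∨ q)) ∨ (¬q ↔ q) = 2/3 ∨ 2/3 = 2/3
¬q = ¬1/3 = 2/3
¬¬q = ¬2/3 = 1/3
¬¬¬q = ¬1/3 = 2/3
(((p ↔ q) ∨ (q ∨ q)) ∨ (¬q ↔ q)) ∨ ¬¬¬q = 2/3 ∨ 2/3 = 2/3
No assignment yields a value below 2/3, so this is the minimum.

2/3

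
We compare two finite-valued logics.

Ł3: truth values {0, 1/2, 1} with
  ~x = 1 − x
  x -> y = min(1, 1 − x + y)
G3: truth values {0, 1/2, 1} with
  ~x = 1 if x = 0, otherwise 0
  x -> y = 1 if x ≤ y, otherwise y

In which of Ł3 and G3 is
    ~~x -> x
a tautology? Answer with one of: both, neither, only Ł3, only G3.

only Ł3

In Ł3: every assignment gives 1 — tautology.
In G3: at x = 1/2 the value is 1/2 — not a tautology.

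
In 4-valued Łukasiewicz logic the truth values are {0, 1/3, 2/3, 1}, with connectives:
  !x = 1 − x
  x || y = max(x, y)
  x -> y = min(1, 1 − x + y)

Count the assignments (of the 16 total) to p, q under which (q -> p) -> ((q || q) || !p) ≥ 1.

p = 0, q = 0 ↦ 1  ≥
p = 0, q = 1/3 ↦ 1  ≥
p = 0, q = 2/3 ↦ 1  ≥
p = 0, q = 1 ↦ 1  ≥
p = 1/3, q = 0 ↦ 2/3  <
p = 1/3, q = 1/3 ↦ 2/3  <
p = 1/3, q = 2/3 ↦ 1  ≥
p = 1/3, q = 1 ↦ 1  ≥
p = 2/3, q = 0 ↦ 1/3  <
p = 2/3, q = 1/3 ↦ 1/3  <
p = 2/3, q = 2/3 ↦ 2/3  <
p = 2/3, q = 1 ↦ 1  ≥
p = 1, q = 0 ↦ 0  <
p = 1, q = 1/3 ↦ 1/3  <
p = 1, q = 2/3 ↦ 2/3  <
p = 1, q = 1 ↦ 1  ≥
So 8 of the 16 assignments meet the threshold.

8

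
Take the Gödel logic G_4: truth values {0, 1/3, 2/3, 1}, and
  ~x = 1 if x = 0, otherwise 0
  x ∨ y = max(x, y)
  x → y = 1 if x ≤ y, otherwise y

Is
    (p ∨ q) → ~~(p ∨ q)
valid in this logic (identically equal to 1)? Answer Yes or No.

p = 0, q = 0 ↦ 1
p = 0, q = 1/3 ↦ 1
p = 0, q = 2/3 ↦ 1
p = 0, q = 1 ↦ 1
p = 1/3, q = 0 ↦ 1
p = 1/3, q = 1/3 ↦ 1
p = 1/3, q = 2/3 ↦ 1
p = 1/3, q = 1 ↦ 1
p = 2/3, q = 0 ↦ 1
p = 2/3, q = 1/3 ↦ 1
p = 2/3, q = 2/3 ↦ 1
p = 2/3, q = 1 ↦ 1
p = 1, q = 0 ↦ 1
p = 1, q = 1/3 ↦ 1
p = 1, q = 2/3 ↦ 1
p = 1, q = 1 ↦ 1
Every assignment gives a value ≥ 1.

Yes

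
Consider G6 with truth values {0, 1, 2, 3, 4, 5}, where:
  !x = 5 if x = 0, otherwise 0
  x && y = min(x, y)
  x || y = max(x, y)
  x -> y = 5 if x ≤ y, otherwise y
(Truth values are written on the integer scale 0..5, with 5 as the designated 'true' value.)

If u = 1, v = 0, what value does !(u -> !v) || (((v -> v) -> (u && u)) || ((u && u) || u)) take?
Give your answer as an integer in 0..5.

!v = !0 = 5
u -> !v = 1 -> 5 = 5
!(u -> !v) = !5 = 0
v -> v = 0 -> 0 = 5
u && u = 1 && 1 = 1
(v -> v) -> (u && u) = 5 -> 1 = 1
u && u = 1 && 1 = 1
(u && u) || u = 1 || 1 = 1
((v -> v) -> (u && u)) || ((u && u) || u) = 1 || 1 = 1
!(u -> !v) || (((v -> v) -> (u && u)) || ((u && u) || u)) = 0 || 1 = 1

1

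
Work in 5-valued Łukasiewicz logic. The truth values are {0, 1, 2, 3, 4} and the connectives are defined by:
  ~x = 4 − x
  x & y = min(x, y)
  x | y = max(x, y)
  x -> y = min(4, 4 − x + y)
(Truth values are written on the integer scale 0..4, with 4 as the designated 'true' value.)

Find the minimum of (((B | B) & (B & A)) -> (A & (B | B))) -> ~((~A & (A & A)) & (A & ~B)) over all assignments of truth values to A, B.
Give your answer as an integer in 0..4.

Take A = 2, B = 0:
B | B = 0 | 0 = 0
B & A = 0 & 2 = 0
(B | B) & (B & A) = 0 & 0 = 0
B | B = 0 | 0 = 0
A & (B | B) = 2 & 0 = 0
((B | B) & (B & A)) -> (A & (B | B)) = 0 -> 0 = 4
~A = ~2 = 2
A & A = 2 & 2 = 2
~A & (A & A) = 2 & 2 = 2
~B = ~0 = 4
A & ~B = 2 & 4 = 2
(~A & (A & A)) & (A & ~B) = 2 & 2 = 2
~((~A & (A & A)) & (A & ~B)) = ~2 = 2
(((B | B) & (B & A)) -> (A & (B | B))) -> ~((~A & (A & A)) & (A & ~B)) = 4 -> 2 = 2
No assignment yields a value below 2, so this is the minimum.

2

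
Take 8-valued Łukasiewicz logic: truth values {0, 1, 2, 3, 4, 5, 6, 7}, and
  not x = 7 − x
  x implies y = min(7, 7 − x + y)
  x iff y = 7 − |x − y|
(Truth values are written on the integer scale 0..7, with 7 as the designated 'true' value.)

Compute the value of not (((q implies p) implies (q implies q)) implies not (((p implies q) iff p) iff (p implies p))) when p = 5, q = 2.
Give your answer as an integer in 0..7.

q implies p = 2 implies 5 = 7
q implies q = 2 implies 2 = 7
(q implies p) implies (q implies q) = 7 implies 7 = 7
p implies q = 5 implies 2 = 4
(p implies q) iff p = 4 iff 5 = 6
p implies p = 5 implies 5 = 7
((p implies q) iff p) iff (p implies p) = 6 iff 7 = 6
not (((p implies q) iff p) iff (p implies p)) = not 6 = 1
((q implies p) implies (q implies q)) implies not (((p implies q) iff p) iff (p implies p)) = 7 implies 1 = 1
not (((q implies p) implies (q implies q)) implies not (((p implies q) iff p) iff (p implies p))) = not 1 = 6

6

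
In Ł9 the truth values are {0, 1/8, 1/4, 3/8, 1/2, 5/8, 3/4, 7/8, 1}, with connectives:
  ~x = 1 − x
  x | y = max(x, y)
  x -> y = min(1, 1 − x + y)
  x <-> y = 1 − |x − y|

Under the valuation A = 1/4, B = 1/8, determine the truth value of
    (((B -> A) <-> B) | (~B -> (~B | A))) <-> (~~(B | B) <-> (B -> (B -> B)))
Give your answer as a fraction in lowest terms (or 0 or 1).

B -> A = 1/8 -> 1/4 = 1
(B -> A) <-> B = 1 <-> 1/8 = 1/8
~B = ~1/8 = 7/8
~B = ~1/8 = 7/8
~B | A = 7/8 | 1/4 = 7/8
~B -> (~B | A) = 7/8 -> 7/8 = 1
((B -> A) <-> B) | (~B -> (~B | A)) = 1/8 | 1 = 1
B | B = 1/8 | 1/8 = 1/8
~(B | B) = ~1/8 = 7/8
~~(B | B) = ~7/8 = 1/8
B -> B = 1/8 -> 1/8 = 1
B -> (B -> B) = 1/8 -> 1 = 1
~~(B | B) <-> (B -> (B -> B)) = 1/8 <-> 1 = 1/8
(((B -> A) <-> B) | (~B -> (~B | A))) <-> (~~(B | B) <-> (B -> (B -> B))) = 1 <-> 1/8 = 1/8

1/8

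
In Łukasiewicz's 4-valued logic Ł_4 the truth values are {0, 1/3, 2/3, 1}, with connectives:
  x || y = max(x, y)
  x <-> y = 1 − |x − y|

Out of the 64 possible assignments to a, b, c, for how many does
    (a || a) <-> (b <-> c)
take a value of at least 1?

16

value 1: 16 assignments (counts)
value 2/3: 26 assignments
value 1/3: 16 assignments
value 0: 6 assignments
So 16 of the 64 assignments meet the threshold.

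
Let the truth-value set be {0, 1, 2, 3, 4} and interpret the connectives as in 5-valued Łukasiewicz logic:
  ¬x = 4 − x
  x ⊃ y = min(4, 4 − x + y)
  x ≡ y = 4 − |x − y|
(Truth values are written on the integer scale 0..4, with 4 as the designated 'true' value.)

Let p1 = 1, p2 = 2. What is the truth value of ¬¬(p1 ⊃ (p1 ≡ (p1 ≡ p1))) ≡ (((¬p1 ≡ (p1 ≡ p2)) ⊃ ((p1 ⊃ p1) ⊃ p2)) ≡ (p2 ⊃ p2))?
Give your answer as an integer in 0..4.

p1 ≡ p1 = 1 ≡ 1 = 4
p1 ≡ (p1 ≡ p1) = 1 ≡ 4 = 1
p1 ⊃ (p1 ≡ (p1 ≡ p1)) = 1 ⊃ 1 = 4
¬(p1 ⊃ (p1 ≡ (p1 ≡ p1))) = ¬4 = 0
¬¬(p1 ⊃ (p1 ≡ (p1 ≡ p1))) = ¬0 = 4
¬p1 = ¬1 = 3
p1 ≡ p2 = 1 ≡ 2 = 3
¬p1 ≡ (p1 ≡ p2) = 3 ≡ 3 = 4
p1 ⊃ p1 = 1 ⊃ 1 = 4
(p1 ⊃ p1) ⊃ p2 = 4 ⊃ 2 = 2
(¬p1 ≡ (p1 ≡ p2)) ⊃ ((p1 ⊃ p1) ⊃ p2) = 4 ⊃ 2 = 2
p2 ⊃ p2 = 2 ⊃ 2 = 4
((¬p1 ≡ (p1 ≡ p2)) ⊃ ((p1 ⊃ p1) ⊃ p2)) ≡ (p2 ⊃ p2) = 2 ≡ 4 = 2
¬¬(p1 ⊃ (p1 ≡ (p1 ≡ p1))) ≡ (((¬p1 ≡ (p1 ≡ p2)) ⊃ ((p1 ⊃ p1) ⊃ p2)) ≡ (p2 ⊃ p2)) = 4 ≡ 2 = 2

2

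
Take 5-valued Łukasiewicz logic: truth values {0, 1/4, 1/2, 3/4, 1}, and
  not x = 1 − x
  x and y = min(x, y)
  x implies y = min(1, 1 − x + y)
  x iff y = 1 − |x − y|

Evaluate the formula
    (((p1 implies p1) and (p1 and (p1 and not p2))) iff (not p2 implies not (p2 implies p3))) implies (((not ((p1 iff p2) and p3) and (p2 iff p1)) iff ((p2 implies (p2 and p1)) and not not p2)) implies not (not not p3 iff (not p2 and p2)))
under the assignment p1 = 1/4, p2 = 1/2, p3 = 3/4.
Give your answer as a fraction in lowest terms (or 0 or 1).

3/4

p1 implies p1 = 1/4 implies 1/4 = 1
not p2 = not 1/2 = 1/2
p1 and not p2 = 1/4 and 1/2 = 1/4
p1 and (p1 and not p2) = 1/4 and 1/4 = 1/4
(p1 implies p1) and (p1 and (p1 and not p2)) = 1 and 1/4 = 1/4
not p2 = not 1/2 = 1/2
p2 implies p3 = 1/2 implies 3/4 = 1
not (p2 implies p3) = not 1 = 0
not p2 implies not (p2 implies p3) = 1/2 implies 0 = 1/2
((p1 implies p1) and (p1 and (p1 and not p2))) iff (not p2 implies not (p2 implies p3)) = 1/4 iff 1/2 = 3/4
p1 iff p2 = 1/4 iff 1/2 = 3/4
(p1 iff p2) and p3 = 3/4 and 3/4 = 3/4
not ((p1 iff p2) and p3) = not 3/4 = 1/4
p2 iff p1 = 1/2 iff 1/4 = 3/4
not ((p1 iff p2) and p3) and (p2 iff p1) = 1/4 and 3/4 = 1/4
p2 and p1 = 1/2 and 1/4 = 1/4
p2 implies (p2 and p1) = 1/2 implies 1/4 = 3/4
not p2 = not 1/2 = 1/2
not not p2 = not 1/2 = 1/2
(p2 implies (p2 and p1)) and not not p2 = 3/4 and 1/2 = 1/2
(not ((p1 iff p2) and p3) and (p2 iff p1)) iff ((p2 implies (p2 and p1)) and not not p2) = 1/4 iff 1/2 = 3/4
not p3 = not 3/4 = 1/4
not not p3 = not 1/4 = 3/4
not p2 = not 1/2 = 1/2
not p2 and p2 = 1/2 and 1/2 = 1/2
not not p3 iff (not p2 and p2) = 3/4 iff 1/2 = 3/4
not (not not p3 iff (not p2 and p2)) = not 3/4 = 1/4
((not ((p1 iff p2) and p3) and (p2 iff p1)) iff ((p2 implies (p2 and p1)) and not not p2)) implies not (not not p3 iff (not p2 and p2)) = 3/4 implies 1/4 = 1/2
(((p1 implies p1) and (p1 and (p1 and not p2))) iff (not p2 implies not (p2 implies p3))) implies (((not ((p1 iff p2) and p3) and (p2 iff p1)) iff ((p2 implies (p2 and p1)) and not not p2)) implies not (not not p3 iff (not p2 and p2))) = 3/4 implies 1/2 = 3/4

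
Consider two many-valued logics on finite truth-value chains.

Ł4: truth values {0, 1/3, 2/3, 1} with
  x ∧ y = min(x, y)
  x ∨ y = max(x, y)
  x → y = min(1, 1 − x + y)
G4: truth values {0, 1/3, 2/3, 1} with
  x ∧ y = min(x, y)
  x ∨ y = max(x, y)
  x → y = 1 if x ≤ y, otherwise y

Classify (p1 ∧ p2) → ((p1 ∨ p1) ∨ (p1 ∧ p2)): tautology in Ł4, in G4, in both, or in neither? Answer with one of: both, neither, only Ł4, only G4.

both

In Ł4: every assignment gives 1 — tautology.
In G4: every assignment gives 1 — tautology.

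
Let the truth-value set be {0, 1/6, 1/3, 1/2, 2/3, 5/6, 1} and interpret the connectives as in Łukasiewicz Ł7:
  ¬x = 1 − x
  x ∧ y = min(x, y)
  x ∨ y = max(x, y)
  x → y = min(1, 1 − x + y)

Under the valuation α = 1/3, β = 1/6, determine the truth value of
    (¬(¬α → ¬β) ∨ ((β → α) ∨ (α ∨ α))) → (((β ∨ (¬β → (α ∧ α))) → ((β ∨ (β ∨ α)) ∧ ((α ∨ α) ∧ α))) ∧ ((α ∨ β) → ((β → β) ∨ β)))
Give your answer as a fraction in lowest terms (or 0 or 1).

¬α = ¬1/3 = 2/3
¬β = ¬1/6 = 5/6
¬α → ¬β = 2/3 → 5/6 = 1
¬(¬α → ¬β) = ¬1 = 0
β → α = 1/6 → 1/3 = 1
α ∨ α = 1/3 ∨ 1/3 = 1/3
(β → α) ∨ (α ∨ α) = 1 ∨ 1/3 = 1
¬(¬α → ¬β) ∨ ((β → α) ∨ (α ∨ α)) = 0 ∨ 1 = 1
¬β = ¬1/6 = 5/6
α ∧ α = 1/3 ∧ 1/3 = 1/3
¬β → (α ∧ α) = 5/6 → 1/3 = 1/2
β ∨ (¬β → (α ∧ α)) = 1/6 ∨ 1/2 = 1/2
β ∨ α = 1/6 ∨ 1/3 = 1/3
β ∨ (β ∨ α) = 1/6 ∨ 1/3 = 1/3
α ∨ α = 1/3 ∨ 1/3 = 1/3
(α ∨ α) ∧ α = 1/3 ∧ 1/3 = 1/3
(β ∨ (β ∨ α)) ∧ ((α ∨ α) ∧ α) = 1/3 ∧ 1/3 = 1/3
(β ∨ (¬β → (α ∧ α))) → ((β ∨ (β ∨ α)) ∧ ((α ∨ α) ∧ α)) = 1/2 → 1/3 = 5/6
α ∨ β = 1/3 ∨ 1/6 = 1/3
β → β = 1/6 → 1/6 = 1
(β → β) ∨ β = 1 ∨ 1/6 = 1
(α ∨ β) → ((β → β) ∨ β) = 1/3 → 1 = 1
((β ∨ (¬β → (α ∧ α))) → ((β ∨ (β ∨ α)) ∧ ((α ∨ α) ∧ α))) ∧ ((α ∨ β) → ((β → β) ∨ β)) = 5/6 ∧ 1 = 5/6
(¬(¬α → ¬β) ∨ ((β → α) ∨ (α ∨ α))) → (((β ∨ (¬β → (α ∧ α))) → ((β ∨ (β ∨ α)) ∧ ((α ∨ α) ∧ α))) ∧ ((α ∨ β) → ((β → β) ∨ β))) = 1 → 5/6 = 5/6

5/6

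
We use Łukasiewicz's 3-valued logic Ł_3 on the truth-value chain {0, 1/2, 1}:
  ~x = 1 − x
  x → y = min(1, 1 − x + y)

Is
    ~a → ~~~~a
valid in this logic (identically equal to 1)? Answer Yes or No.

No

Counterexample: take a = 0.
~a = ~0 = 1
~a = ~0 = 1
~~a = ~1 = 0
~~~a = ~0 = 1
~~~~a = ~1 = 0
~a → ~~~~a = 1 → 0 = 0
This gives 0 ≠ 1.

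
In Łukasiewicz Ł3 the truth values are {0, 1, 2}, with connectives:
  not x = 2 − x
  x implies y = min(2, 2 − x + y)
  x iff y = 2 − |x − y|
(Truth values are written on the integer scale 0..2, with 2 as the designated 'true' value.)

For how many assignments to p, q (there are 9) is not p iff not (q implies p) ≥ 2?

5

p = 0, q = 0 ↦ 0  <
p = 0, q = 1 ↦ 1  <
p = 0, q = 2 ↦ 2  ≥
p = 1, q = 0 ↦ 1  <
p = 1, q = 1 ↦ 1  <
p = 1, q = 2 ↦ 2  ≥
p = 2, q = 0 ↦ 2  ≥
p = 2, q = 1 ↦ 2  ≥
p = 2, q = 2 ↦ 2  ≥
So 5 of the 9 assignments meet the threshold.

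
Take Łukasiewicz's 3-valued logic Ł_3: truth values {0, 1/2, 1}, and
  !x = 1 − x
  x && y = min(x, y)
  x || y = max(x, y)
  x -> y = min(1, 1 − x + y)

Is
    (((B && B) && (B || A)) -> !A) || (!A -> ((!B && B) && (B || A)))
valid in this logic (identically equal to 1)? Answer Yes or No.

No

Counterexample: take A = 1/2, B = 1.
B && B = 1 && 1 = 1
B || A = 1 || 1/2 = 1
(B && B) && (B || A) = 1 && 1 = 1
!A = !1/2 = 1/2
((B && B) && (B || A)) -> !A = 1 -> 1/2 = 1/2
!A = !1/2 = 1/2
!B = !1 = 0
!B && B = 0 && 1 = 0
B || A = 1 || 1/2 = 1
(!B && B) && (B || A) = 0 && 1 = 0
!A -> ((!B && B) && (B || A)) = 1/2 -> 0 = 1/2
(((B && B) && (B || A)) -> !A) || (!A -> ((!B && B) && (B || A))) = 1/2 || 1/2 = 1/2
This gives 1/2 ≠ 1.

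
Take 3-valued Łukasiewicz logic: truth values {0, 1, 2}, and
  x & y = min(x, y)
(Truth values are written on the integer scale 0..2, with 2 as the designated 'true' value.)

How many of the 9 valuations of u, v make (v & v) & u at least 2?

u = 0, v = 0 ↦ 0  <
u = 0, v = 1 ↦ 0  <
u = 0, v = 2 ↦ 0  <
u = 1, v = 0 ↦ 0  <
u = 1, v = 1 ↦ 1  <
u = 1, v = 2 ↦ 1  <
u = 2, v = 0 ↦ 0  <
u = 2, v = 1 ↦ 1  <
u = 2, v = 2 ↦ 2  ≥
So 1 of the 9 assignments meets the threshold.

1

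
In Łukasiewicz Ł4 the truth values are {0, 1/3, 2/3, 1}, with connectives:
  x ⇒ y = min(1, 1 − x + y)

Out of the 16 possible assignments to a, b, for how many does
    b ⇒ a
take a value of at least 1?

a = 0, b = 0 ↦ 1  ≥
a = 0, b = 1/3 ↦ 2/3  <
a = 0, b = 2/3 ↦ 1/3  <
a = 0, b = 1 ↦ 0  <
a = 1/3, b = 0 ↦ 1  ≥
a = 1/3, b = 1/3 ↦ 1  ≥
a = 1/3, b = 2/3 ↦ 2/3  <
a = 1/3, b = 1 ↦ 1/3  <
a = 2/3, b = 0 ↦ 1  ≥
a = 2/3, b = 1/3 ↦ 1  ≥
a = 2/3, b = 2/3 ↦ 1  ≥
a = 2/3, b = 1 ↦ 2/3  <
a = 1, b = 0 ↦ 1  ≥
a = 1, b = 1/3 ↦ 1  ≥
a = 1, b = 2/3 ↦ 1  ≥
a = 1, b = 1 ↦ 1  ≥
So 10 of the 16 assignments meet the threshold.

10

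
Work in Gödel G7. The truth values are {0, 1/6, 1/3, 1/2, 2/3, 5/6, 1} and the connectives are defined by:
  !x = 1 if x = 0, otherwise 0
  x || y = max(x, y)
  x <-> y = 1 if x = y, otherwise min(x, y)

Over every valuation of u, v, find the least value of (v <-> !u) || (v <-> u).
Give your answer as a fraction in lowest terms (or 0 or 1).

Take u = 0, v = 1/6:
!u = !0 = 1
v <-> !u = 1/6 <-> 1 = 1/6
v <-> u = 1/6 <-> 0 = 0
(v <-> !u) || (v <-> u) = 1/6 || 0 = 1/6
No assignment yields a value below 1/6, so this is the minimum.

1/6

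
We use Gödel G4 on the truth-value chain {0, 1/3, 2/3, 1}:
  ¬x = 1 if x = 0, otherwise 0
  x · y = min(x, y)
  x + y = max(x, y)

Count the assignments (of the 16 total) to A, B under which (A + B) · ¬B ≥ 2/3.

A = 0, B = 0 ↦ 0  <
A = 0, B = 1/3 ↦ 0  <
A = 0, B = 2/3 ↦ 0  <
A = 0, B = 1 ↦ 0  <
A = 1/3, B = 0 ↦ 1/3  <
A = 1/3, B = 1/3 ↦ 0  <
A = 1/3, B = 2/3 ↦ 0  <
A = 1/3, B = 1 ↦ 0  <
A = 2/3, B = 0 ↦ 2/3  ≥
A = 2/3, B = 1/3 ↦ 0  <
A = 2/3, B = 2/3 ↦ 0  <
A = 2/3, B = 1 ↦ 0  <
A = 1, B = 0 ↦ 1  ≥
A = 1, B = 1/3 ↦ 0  <
A = 1, B = 2/3 ↦ 0  <
A = 1, B = 1 ↦ 0  <
So 2 of the 16 assignments meet the threshold.

2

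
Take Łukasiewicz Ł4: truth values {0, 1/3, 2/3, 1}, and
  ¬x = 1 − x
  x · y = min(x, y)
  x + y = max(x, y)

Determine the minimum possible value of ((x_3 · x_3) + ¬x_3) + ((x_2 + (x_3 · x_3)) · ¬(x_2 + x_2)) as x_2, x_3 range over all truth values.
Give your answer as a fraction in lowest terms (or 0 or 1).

Take x_2 = 0, x_3 = 1/3:
x_3 · x_3 = 1/3 · 1/3 = 1/3
¬x_3 = ¬1/3 = 2/3
(x_3 · x_3) + ¬x_3 = 1/3 + 2/3 = 2/3
x_3 · x_3 = 1/3 · 1/3 = 1/3
x_2 + (x_3 · x_3) = 0 + 1/3 = 1/3
x_2 + x_2 = 0 + 0 = 0
¬(x_2 + x_2) = ¬0 = 1
(x_2 + (x_3 · x_3)) · ¬(x_2 + x_2) = 1/3 · 1 = 1/3
((x_3 · x_3) + ¬x_3) + ((x_2 + (x_3 · x_3)) · ¬(x_2 + x_2)) = 2/3 + 1/3 = 2/3
No assignment yields a value below 2/3, so this is the minimum.

2/3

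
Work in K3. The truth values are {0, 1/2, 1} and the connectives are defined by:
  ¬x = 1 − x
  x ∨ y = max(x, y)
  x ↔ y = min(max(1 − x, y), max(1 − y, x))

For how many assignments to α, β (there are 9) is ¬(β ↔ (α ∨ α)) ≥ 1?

2

α = 0, β = 0 ↦ 0  <
α = 0, β = 1/2 ↦ 1/2  <
α = 0, β = 1 ↦ 1  ≥
α = 1/2, β = 0 ↦ 1/2  <
α = 1/2, β = 1/2 ↦ 1/2  <
α = 1/2, β = 1 ↦ 1/2  <
α = 1, β = 0 ↦ 1  ≥
α = 1, β = 1/2 ↦ 1/2  <
α = 1, β = 1 ↦ 0  <
So 2 of the 9 assignments meet the threshold.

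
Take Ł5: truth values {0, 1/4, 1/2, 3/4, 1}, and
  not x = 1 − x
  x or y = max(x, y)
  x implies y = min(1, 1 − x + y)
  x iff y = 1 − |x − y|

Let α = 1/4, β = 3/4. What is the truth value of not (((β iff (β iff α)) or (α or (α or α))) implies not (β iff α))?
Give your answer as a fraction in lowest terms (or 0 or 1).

β iff α = 3/4 iff 1/4 = 1/2
β iff (β iff α) = 3/4 iff 1/2 = 3/4
α or α = 1/4 or 1/4 = 1/4
α or (α or α) = 1/4 or 1/4 = 1/4
(β iff (β iff α)) or (α or (α or α)) = 3/4 or 1/4 = 3/4
β iff α = 3/4 iff 1/4 = 1/2
not (β iff α) = not 1/2 = 1/2
((β iff (β iff α)) or (α or (α or α))) implies not (β iff α) = 3/4 implies 1/2 = 3/4
not (((β iff (β iff α)) or (α or (α or α))) implies not (β iff α)) = not 3/4 = 1/4

1/4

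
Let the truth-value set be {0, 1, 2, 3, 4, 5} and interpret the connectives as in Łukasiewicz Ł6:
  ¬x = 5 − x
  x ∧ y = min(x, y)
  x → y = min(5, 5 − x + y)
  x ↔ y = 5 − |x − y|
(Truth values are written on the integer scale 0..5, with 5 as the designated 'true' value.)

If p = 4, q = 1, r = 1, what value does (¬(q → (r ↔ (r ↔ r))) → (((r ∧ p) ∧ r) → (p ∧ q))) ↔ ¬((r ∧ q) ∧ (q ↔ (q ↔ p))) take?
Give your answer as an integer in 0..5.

r ↔ r = 1 ↔ 1 = 5
r ↔ (r ↔ r) = 1 ↔ 5 = 1
q → (r ↔ (r ↔ r)) = 1 → 1 = 5
¬(q → (r ↔ (r ↔ r))) = ¬5 = 0
r ∧ p = 1 ∧ 4 = 1
(r ∧ p) ∧ r = 1 ∧ 1 = 1
p ∧ q = 4 ∧ 1 = 1
((r ∧ p) ∧ r) → (p ∧ q) = 1 → 1 = 5
¬(q → (r ↔ (r ↔ r))) → (((r ∧ p) ∧ r) → (p ∧ q)) = 0 → 5 = 5
r ∧ q = 1 ∧ 1 = 1
q ↔ p = 1 ↔ 4 = 2
q ↔ (q ↔ p) = 1 ↔ 2 = 4
(r ∧ q) ∧ (q ↔ (q ↔ p)) = 1 ∧ 4 = 1
¬((r ∧ q) ∧ (q ↔ (q ↔ p))) = ¬1 = 4
(¬(q → (r ↔ (r ↔ r))) → (((r ∧ p) ∧ r) → (p ∧ q))) ↔ ¬((r ∧ q) ∧ (q ↔ (q ↔ p))) = 5 ↔ 4 = 4

4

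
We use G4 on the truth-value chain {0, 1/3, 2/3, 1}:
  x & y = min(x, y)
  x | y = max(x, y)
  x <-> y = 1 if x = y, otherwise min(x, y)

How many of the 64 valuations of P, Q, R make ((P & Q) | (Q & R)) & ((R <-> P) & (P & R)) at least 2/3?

8

value 1: 1 assignment (counts)
value 2/3: 7 assignments (counts)
value 1/3: 19 assignments
value 0: 37 assignments
So 8 of the 64 assignments meet the threshold.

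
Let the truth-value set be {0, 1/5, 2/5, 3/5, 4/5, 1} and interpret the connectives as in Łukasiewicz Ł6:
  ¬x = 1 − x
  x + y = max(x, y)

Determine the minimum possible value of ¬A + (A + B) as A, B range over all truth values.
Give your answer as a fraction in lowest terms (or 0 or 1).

Take A = 2/5, B = 0:
¬A = ¬2/5 = 3/5
A + B = 2/5 + 0 = 2/5
¬A + (A + B) = 3/5 + 2/5 = 3/5
No assignment yields a value below 3/5, so this is the minimum.

3/5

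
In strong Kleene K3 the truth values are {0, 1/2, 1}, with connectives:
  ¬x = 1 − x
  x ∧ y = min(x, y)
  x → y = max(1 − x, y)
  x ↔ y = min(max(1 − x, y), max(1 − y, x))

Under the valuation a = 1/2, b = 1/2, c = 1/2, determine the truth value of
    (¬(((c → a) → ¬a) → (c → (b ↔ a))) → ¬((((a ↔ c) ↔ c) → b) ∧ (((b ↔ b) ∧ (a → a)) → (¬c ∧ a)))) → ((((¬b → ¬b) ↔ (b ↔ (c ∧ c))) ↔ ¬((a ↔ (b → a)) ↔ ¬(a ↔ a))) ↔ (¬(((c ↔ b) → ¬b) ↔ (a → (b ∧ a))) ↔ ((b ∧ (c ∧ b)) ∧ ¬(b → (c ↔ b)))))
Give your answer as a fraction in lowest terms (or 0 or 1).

1/2

c → a = 1/2 → 1/2 = 1/2
¬a = ¬1/2 = 1/2
(c → a) → ¬a = 1/2 → 1/2 = 1/2
b ↔ a = 1/2 ↔ 1/2 = 1/2
c → (b ↔ a) = 1/2 → 1/2 = 1/2
((c → a) → ¬a) → (c → (b ↔ a)) = 1/2 → 1/2 = 1/2
¬(((c → a) → ¬a) → (c → (b ↔ a))) = ¬1/2 = 1/2
a ↔ c = 1/2 ↔ 1/2 = 1/2
(a ↔ c) ↔ c = 1/2 ↔ 1/2 = 1/2
((a ↔ c) ↔ c) → b = 1/2 → 1/2 = 1/2
b ↔ b = 1/2 ↔ 1/2 = 1/2
a → a = 1/2 → 1/2 = 1/2
(b ↔ b) ∧ (a → a) = 1/2 ∧ 1/2 = 1/2
¬c = ¬1/2 = 1/2
¬c ∧ a = 1/2 ∧ 1/2 = 1/2
((b ↔ b) ∧ (a → a)) → (¬c ∧ a) = 1/2 → 1/2 = 1/2
(((a ↔ c) ↔ c) → b) ∧ (((b ↔ b) ∧ (a → a)) → (¬c ∧ a)) = 1/2 ∧ 1/2 = 1/2
¬((((a ↔ c) ↔ c) → b) ∧ (((b ↔ b) ∧ (a → a)) → (¬c ∧ a))) = ¬1/2 = 1/2
¬(((c → a) → ¬a) → (c → (b ↔ a))) → ¬((((a ↔ c) ↔ c) → b) ∧ (((b ↔ b) ∧ (a → a)) → (¬c ∧ a))) = 1/2 → 1/2 = 1/2
¬b = ¬1/2 = 1/2
¬b = ¬1/2 = 1/2
¬b → ¬b = 1/2 → 1/2 = 1/2
c ∧ c = 1/2 ∧ 1/2 = 1/2
b ↔ (c ∧ c) = 1/2 ↔ 1/2 = 1/2
(¬b → ¬b) ↔ (b ↔ (c ∧ c)) = 1/2 ↔ 1/2 = 1/2
b → a = 1/2 → 1/2 = 1/2
a ↔ (b → a) = 1/2 ↔ 1/2 = 1/2
a ↔ a = 1/2 ↔ 1/2 = 1/2
¬(a ↔ a) = ¬1/2 = 1/2
(a ↔ (b → a)) ↔ ¬(a ↔ a) = 1/2 ↔ 1/2 = 1/2
¬((a ↔ (b → a)) ↔ ¬(a ↔ a)) = ¬1/2 = 1/2
((¬b → ¬b) ↔ (b ↔ (c ∧ c))) ↔ ¬((a ↔ (b → a)) ↔ ¬(a ↔ a)) = 1/2 ↔ 1/2 = 1/2
c ↔ b = 1/2 ↔ 1/2 = 1/2
¬b = ¬1/2 = 1/2
(c ↔ b) → ¬b = 1/2 → 1/2 = 1/2
b ∧ a = 1/2 ∧ 1/2 = 1/2
a → (b ∧ a) = 1/2 → 1/2 = 1/2
((c ↔ b) → ¬b) ↔ (a → (b ∧ a)) = 1/2 ↔ 1/2 = 1/2
¬(((c ↔ b) → ¬b) ↔ (a → (b ∧ a))) = ¬1/2 = 1/2
c ∧ b = 1/2 ∧ 1/2 = 1/2
b ∧ (c ∧ b) = 1/2 ∧ 1/2 = 1/2
c ↔ b = 1/2 ↔ 1/2 = 1/2
b → (c ↔ b) = 1/2 → 1/2 = 1/2
¬(b → (c ↔ b)) = ¬1/2 = 1/2
(b ∧ (c ∧ b)) ∧ ¬(b → (c ↔ b)) = 1/2 ∧ 1/2 = 1/2
¬(((c ↔ b) → ¬b) ↔ (a → (b ∧ a))) ↔ ((b ∧ (c ∧ b)) ∧ ¬(b → (c ↔ b))) = 1/2 ↔ 1/2 = 1/2
(((¬b → ¬b) ↔ (b ↔ (c ∧ c))) ↔ ¬((a ↔ (b → a)) ↔ ¬(a ↔ a))) ↔ (¬(((c ↔ b) → ¬b) ↔ (a → (b ∧ a))) ↔ ((b ∧ (c ∧ b)) ∧ ¬(b → (c ↔ b)))) = 1/2 ↔ 1/2 = 1/2
(¬(((c → a) → ¬a) → (c → (b ↔ a))) → ¬((((a ↔ c) ↔ c) → b) ∧ (((b ↔ b) ∧ (a → a)) → (¬c ∧ a)))) → ((((¬b → ¬b) ↔ (b ↔ (c ∧ c))) ↔ ¬((a ↔ (b → a)) ↔ ¬(a ↔ a))) ↔ (¬(((c ↔ b) → ¬b) ↔ (a → (b ∧ a))) ↔ ((b ∧ (c ∧ b)) ∧ ¬(b → (c ↔ b))))) = 1/2 → 1/2 = 1/2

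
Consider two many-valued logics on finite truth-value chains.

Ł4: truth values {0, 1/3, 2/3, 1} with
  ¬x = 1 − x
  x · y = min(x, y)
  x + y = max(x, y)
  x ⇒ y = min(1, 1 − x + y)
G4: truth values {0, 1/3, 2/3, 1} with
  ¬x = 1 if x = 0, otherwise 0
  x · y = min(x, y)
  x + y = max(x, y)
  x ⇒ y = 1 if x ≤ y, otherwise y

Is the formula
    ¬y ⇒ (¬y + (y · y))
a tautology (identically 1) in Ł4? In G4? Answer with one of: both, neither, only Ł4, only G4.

both

In Ł4: every assignment gives 1 — tautology.
In G4: every assignment gives 1 — tautology.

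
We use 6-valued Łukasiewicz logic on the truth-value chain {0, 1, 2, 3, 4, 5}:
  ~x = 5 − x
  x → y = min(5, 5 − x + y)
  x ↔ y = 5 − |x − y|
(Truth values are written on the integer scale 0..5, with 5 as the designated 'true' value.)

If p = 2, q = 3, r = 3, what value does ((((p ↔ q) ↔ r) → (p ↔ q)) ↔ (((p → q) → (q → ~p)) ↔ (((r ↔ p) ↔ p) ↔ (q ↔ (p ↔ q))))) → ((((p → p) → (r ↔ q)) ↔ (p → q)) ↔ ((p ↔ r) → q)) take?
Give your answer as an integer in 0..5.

5

p ↔ q = 2 ↔ 3 = 4
(p ↔ q) ↔ r = 4 ↔ 3 = 4
p ↔ q = 2 ↔ 3 = 4
((p ↔ q) ↔ r) → (p ↔ q) = 4 → 4 = 5
p → q = 2 → 3 = 5
~p = ~2 = 3
q → ~p = 3 → 3 = 5
(p → q) → (q → ~p) = 5 → 5 = 5
r ↔ p = 3 ↔ 2 = 4
(r ↔ p) ↔ p = 4 ↔ 2 = 3
p ↔ q = 2 ↔ 3 = 4
q ↔ (p ↔ q) = 3 ↔ 4 = 4
((r ↔ p) ↔ p) ↔ (q ↔ (p ↔ q)) = 3 ↔ 4 = 4
((p → q) → (q → ~p)) ↔ (((r ↔ p) ↔ p) ↔ (q ↔ (p ↔ q))) = 5 ↔ 4 = 4
(((p ↔ q) ↔ r) → (p ↔ q)) ↔ (((p → q) → (q → ~p)) ↔ (((r ↔ p) ↔ p) ↔ (q ↔ (p ↔ q)))) = 5 ↔ 4 = 4
p → p = 2 → 2 = 5
r ↔ q = 3 ↔ 3 = 5
(p → p) → (r ↔ q) = 5 → 5 = 5
p → q = 2 → 3 = 5
((p → p) → (r ↔ q)) ↔ (p → q) = 5 ↔ 5 = 5
p ↔ r = 2 ↔ 3 = 4
(p ↔ r) → q = 4 → 3 = 4
(((p → p) → (r ↔ q)) ↔ (p → q)) ↔ ((p ↔ r) → q) = 5 ↔ 4 = 4
((((p ↔ q) ↔ r) → (p ↔ q)) ↔ (((p → q) → (q → ~p)) ↔ (((r ↔ p) ↔ p) ↔ (q ↔ (p ↔ q))))) → ((((p → p) → (r ↔ q)) ↔ (p → q)) ↔ ((p ↔ r) → q)) = 4 → 4 = 5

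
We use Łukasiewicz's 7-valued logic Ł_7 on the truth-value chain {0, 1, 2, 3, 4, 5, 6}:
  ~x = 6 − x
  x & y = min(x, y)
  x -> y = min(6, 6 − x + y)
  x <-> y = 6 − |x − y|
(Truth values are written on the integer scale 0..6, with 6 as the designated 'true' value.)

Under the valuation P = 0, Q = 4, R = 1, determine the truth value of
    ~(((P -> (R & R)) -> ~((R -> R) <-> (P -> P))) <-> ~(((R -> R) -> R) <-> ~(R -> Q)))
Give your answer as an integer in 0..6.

1

R & R = 1 & 1 = 1
P -> (R & R) = 0 -> 1 = 6
R -> R = 1 -> 1 = 6
P -> P = 0 -> 0 = 6
(R -> R) <-> (P -> P) = 6 <-> 6 = 6
~((R -> R) <-> (P -> P)) = ~6 = 0
(P -> (R & R)) -> ~((R -> R) <-> (P -> P)) = 6 -> 0 = 0
R -> R = 1 -> 1 = 6
(R -> R) -> R = 6 -> 1 = 1
R -> Q = 1 -> 4 = 6
~(R -> Q) = ~6 = 0
((R -> R) -> R) <-> ~(R -> Q) = 1 <-> 0 = 5
~(((R -> R) -> R) <-> ~(R -> Q)) = ~5 = 1
((P -> (R & R)) -> ~((R -> R) <-> (P -> P))) <-> ~(((R -> R) -> R) <-> ~(R -> Q)) = 0 <-> 1 = 5
~(((P -> (R & R)) -> ~((R -> R) <-> (P -> P))) <-> ~(((R -> R) -> R) <-> ~(R -> Q))) = ~5 = 1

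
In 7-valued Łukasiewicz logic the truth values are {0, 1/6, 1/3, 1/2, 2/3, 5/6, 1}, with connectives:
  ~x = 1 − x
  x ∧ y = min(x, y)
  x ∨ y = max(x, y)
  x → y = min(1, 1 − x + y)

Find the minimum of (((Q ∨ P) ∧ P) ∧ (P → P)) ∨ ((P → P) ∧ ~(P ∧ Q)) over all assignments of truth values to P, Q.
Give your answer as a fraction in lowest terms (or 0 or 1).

1/2

Take P = 1/2, Q = 1/2:
Q ∨ P = 1/2 ∨ 1/2 = 1/2
(Q ∨ P) ∧ P = 1/2 ∧ 1/2 = 1/2
P → P = 1/2 → 1/2 = 1
((Q ∨ P) ∧ P) ∧ (P → P) = 1/2 ∧ 1 = 1/2
P → P = 1/2 → 1/2 = 1
P ∧ Q = 1/2 ∧ 1/2 = 1/2
~(P ∧ Q) = ~1/2 = 1/2
(P → P) ∧ ~(P ∧ Q) = 1 ∧ 1/2 = 1/2
(((Q ∨ P) ∧ P) ∧ (P → P)) ∨ ((P → P) ∧ ~(P ∧ Q)) = 1/2 ∨ 1/2 = 1/2
No assignment yields a value below 1/2, so this is the minimum.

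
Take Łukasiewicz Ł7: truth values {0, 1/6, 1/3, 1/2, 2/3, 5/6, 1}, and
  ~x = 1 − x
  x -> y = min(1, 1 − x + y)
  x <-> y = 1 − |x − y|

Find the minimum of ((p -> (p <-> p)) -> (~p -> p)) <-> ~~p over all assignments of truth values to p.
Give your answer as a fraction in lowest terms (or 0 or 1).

1/2

Take p = 1/2:
p <-> p = 1/2 <-> 1/2 = 1
p -> (p <-> p) = 1/2 -> 1 = 1
~p = ~1/2 = 1/2
~p -> p = 1/2 -> 1/2 = 1
(p -> (p <-> p)) -> (~p -> p) = 1 -> 1 = 1
~p = ~1/2 = 1/2
~~p = ~1/2 = 1/2
((p -> (p <-> p)) -> (~p -> p)) <-> ~~p = 1 <-> 1/2 = 1/2
No assignment yields a value below 1/2, so this is the minimum.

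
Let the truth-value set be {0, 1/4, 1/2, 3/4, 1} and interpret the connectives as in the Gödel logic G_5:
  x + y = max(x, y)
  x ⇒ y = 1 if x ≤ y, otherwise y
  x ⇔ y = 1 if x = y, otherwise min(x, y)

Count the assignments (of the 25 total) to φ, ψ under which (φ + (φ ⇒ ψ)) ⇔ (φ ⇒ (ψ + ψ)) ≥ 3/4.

16

value 1: 15 assignments (counts)
value 3/4: 1 assignment (counts)
value 1/2: 2 assignments
value 1/4: 3 assignments
value 0: 4 assignments
So 16 of the 25 assignments meet the threshold.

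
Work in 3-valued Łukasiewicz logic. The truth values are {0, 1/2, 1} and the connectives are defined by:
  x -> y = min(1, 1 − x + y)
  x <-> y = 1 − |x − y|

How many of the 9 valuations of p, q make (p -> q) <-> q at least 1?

5

p = 0, q = 0 ↦ 0  <
p = 0, q = 1/2 ↦ 1/2  <
p = 0, q = 1 ↦ 1  ≥
p = 1/2, q = 0 ↦ 1/2  <
p = 1/2, q = 1/2 ↦ 1/2  <
p = 1/2, q = 1 ↦ 1  ≥
p = 1, q = 0 ↦ 1  ≥
p = 1, q = 1/2 ↦ 1  ≥
p = 1, q = 1 ↦ 1  ≥
So 5 of the 9 assignments meet the threshold.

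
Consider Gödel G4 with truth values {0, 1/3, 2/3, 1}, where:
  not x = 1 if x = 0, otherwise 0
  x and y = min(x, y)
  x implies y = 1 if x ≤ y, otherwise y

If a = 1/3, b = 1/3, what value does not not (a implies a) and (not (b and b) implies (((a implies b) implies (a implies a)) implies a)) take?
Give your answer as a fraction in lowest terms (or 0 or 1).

a implies a = 1/3 implies 1/3 = 1
not (a implies a) = not 1 = 0
not not (a implies a) = not 0 = 1
b and b = 1/3 and 1/3 = 1/3
not (b and b) = not 1/3 = 0
a implies b = 1/3 implies 1/3 = 1
a implies a = 1/3 implies 1/3 = 1
(a implies b) implies (a implies a) = 1 implies 1 = 1
((a implies b) implies (a implies a)) implies a = 1 implies 1/3 = 1/3
not (b and b) implies (((a implies b) implies (a implies a)) implies a) = 0 implies 1/3 = 1
not not (a implies a) and (not (b and b) implies (((a implies b) implies (a implies a)) implies a)) = 1 and 1 = 1

1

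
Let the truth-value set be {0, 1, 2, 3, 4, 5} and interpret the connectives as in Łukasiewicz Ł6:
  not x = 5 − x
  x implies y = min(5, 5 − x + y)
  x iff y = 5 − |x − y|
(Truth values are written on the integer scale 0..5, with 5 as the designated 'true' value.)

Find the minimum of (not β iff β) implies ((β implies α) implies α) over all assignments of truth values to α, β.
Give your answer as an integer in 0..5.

3

Take α = 0, β = 2:
not β = not 2 = 3
not β iff β = 3 iff 2 = 4
β implies α = 2 implies 0 = 3
(β implies α) implies α = 3 implies 0 = 2
(not β iff β) implies ((β implies α) implies α) = 4 implies 2 = 3
No assignment yields a value below 3, so this is the minimum.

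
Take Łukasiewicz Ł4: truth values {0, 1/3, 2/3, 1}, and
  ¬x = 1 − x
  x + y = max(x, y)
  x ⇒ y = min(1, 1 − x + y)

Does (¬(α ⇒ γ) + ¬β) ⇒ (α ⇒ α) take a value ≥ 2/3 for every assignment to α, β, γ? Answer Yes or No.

At α = 1/3, β = 1/3, γ = 1/3, for instance:
α ⇒ γ = 1/3 ⇒ 1/3 = 1
¬(α ⇒ γ) = ¬1 = 0
¬β = ¬1/3 = 2/3
¬(α ⇒ γ) + ¬β = 0 + 2/3 = 2/3
α ⇒ α = 1/3 ⇒ 1/3 = 1
(¬(α ⇒ γ) + ¬β) ⇒ (α ⇒ α) = 2/3 ⇒ 1 = 1
and checking the remaining 63 assignments likewise gives ≥ 2/3 in every case.

Yes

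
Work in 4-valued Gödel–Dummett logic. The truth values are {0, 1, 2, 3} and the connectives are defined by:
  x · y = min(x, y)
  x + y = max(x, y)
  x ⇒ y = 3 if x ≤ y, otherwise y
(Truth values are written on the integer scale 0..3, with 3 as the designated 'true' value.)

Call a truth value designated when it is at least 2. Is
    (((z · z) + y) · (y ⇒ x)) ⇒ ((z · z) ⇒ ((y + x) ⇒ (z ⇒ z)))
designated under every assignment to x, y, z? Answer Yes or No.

At x = 1, y = 2, z = 1, for instance:
z · z = 1 · 1 = 1
(z · z) + y = 1 + 2 = 2
y ⇒ x = 2 ⇒ 1 = 1
((z · z) + y) · (y ⇒ x) = 2 · 1 = 1
z · z = 1 · 1 = 1
y + x = 2 + 1 = 2
z ⇒ z = 1 ⇒ 1 = 3
(y + x) ⇒ (z ⇒ z) = 2 ⇒ 3 = 3
(z · z) ⇒ ((y + x) ⇒ (z ⇒ z)) = 1 ⇒ 3 = 3
(((z · z) + y) · (y ⇒ x)) ⇒ ((z · z) ⇒ ((y + x) ⇒ (z ⇒ z))) = 1 ⇒ 3 = 3
and checking the remaining 63 assignments likewise gives ≥ 2 in every case.

Yes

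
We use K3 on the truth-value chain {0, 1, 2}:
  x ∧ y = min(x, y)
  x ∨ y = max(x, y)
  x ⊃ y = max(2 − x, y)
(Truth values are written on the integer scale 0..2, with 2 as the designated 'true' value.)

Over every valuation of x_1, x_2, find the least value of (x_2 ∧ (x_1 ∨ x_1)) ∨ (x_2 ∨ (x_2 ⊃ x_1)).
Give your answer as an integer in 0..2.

Take x_1 = 0, x_2 = 1:
x_1 ∨ x_1 = 0 ∨ 0 = 0
x_2 ∧ (x_1 ∨ x_1) = 1 ∧ 0 = 0
x_2 ⊃ x_1 = 1 ⊃ 0 = 1
x_2 ∨ (x_2 ⊃ x_1) = 1 ∨ 1 = 1
(x_2 ∧ (x_1 ∨ x_1)) ∨ (x_2 ∨ (x_2 ⊃ x_1)) = 0 ∨ 1 = 1
No assignment yields a value below 1, so this is the minimum.

1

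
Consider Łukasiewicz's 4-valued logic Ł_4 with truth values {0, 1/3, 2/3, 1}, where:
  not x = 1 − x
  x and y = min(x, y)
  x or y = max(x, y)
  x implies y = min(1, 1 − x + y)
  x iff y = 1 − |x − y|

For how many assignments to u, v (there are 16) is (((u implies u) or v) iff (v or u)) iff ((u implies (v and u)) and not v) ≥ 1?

1

u = 0, v = 0 ↦ 0  <
u = 0, v = 1/3 ↦ 2/3  <
u = 0, v = 2/3 ↦ 2/3  <
u = 0, v = 1 ↦ 0  <
u = 1/3, v = 0 ↦ 2/3  <
u = 1/3, v = 1/3 ↦ 2/3  <
u = 1/3, v = 2/3 ↦ 2/3  <
u = 1/3, v = 1 ↦ 0  <
u = 2/3, v = 0 ↦ 2/3  <
u = 2/3, v = 1/3 ↦ 1  ≥
u = 2/3, v = 2/3 ↦ 2/3  <
u = 2/3, v = 1 ↦ 0  <
u = 1, v = 0 ↦ 0  <
u = 1, v = 1/3 ↦ 1/3  <
u = 1, v = 2/3 ↦ 1/3  <
u = 1, v = 1 ↦ 0  <
So 1 of the 16 assignments meets the threshold.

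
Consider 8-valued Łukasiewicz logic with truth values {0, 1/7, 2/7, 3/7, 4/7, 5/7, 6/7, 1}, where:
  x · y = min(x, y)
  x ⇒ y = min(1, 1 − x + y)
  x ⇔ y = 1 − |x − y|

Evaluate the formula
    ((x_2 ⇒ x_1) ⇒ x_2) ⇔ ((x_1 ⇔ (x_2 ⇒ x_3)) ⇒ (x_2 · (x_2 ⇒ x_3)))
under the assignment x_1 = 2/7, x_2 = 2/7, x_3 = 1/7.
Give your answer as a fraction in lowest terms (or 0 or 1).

3/7

x_2 ⇒ x_1 = 2/7 ⇒ 2/7 = 1
(x_2 ⇒ x_1) ⇒ x_2 = 1 ⇒ 2/7 = 2/7
x_2 ⇒ x_3 = 2/7 ⇒ 1/7 = 6/7
x_1 ⇔ (x_2 ⇒ x_3) = 2/7 ⇔ 6/7 = 3/7
x_2 ⇒ x_3 = 2/7 ⇒ 1/7 = 6/7
x_2 · (x_2 ⇒ x_3) = 2/7 · 6/7 = 2/7
(x_1 ⇔ (x_2 ⇒ x_3)) ⇒ (x_2 · (x_2 ⇒ x_3)) = 3/7 ⇒ 2/7 = 6/7
((x_2 ⇒ x_1) ⇒ x_2) ⇔ ((x_1 ⇔ (x_2 ⇒ x_3)) ⇒ (x_2 · (x_2 ⇒ x_3))) = 2/7 ⇔ 6/7 = 3/7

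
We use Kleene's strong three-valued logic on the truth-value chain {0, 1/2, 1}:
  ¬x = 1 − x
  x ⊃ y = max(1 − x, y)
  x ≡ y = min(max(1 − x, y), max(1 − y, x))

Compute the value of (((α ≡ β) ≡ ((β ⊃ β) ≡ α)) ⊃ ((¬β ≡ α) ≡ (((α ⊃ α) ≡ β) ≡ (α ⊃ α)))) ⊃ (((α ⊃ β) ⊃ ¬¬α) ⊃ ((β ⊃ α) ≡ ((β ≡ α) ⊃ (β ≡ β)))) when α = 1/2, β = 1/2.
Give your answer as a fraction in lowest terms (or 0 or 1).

1/2

α ≡ β = 1/2 ≡ 1/2 = 1/2
β ⊃ β = 1/2 ⊃ 1/2 = 1/2
(β ⊃ β) ≡ α = 1/2 ≡ 1/2 = 1/2
(α ≡ β) ≡ ((β ⊃ β) ≡ α) = 1/2 ≡ 1/2 = 1/2
¬β = ¬1/2 = 1/2
¬β ≡ α = 1/2 ≡ 1/2 = 1/2
α ⊃ α = 1/2 ⊃ 1/2 = 1/2
(α ⊃ α) ≡ β = 1/2 ≡ 1/2 = 1/2
α ⊃ α = 1/2 ⊃ 1/2 = 1/2
((α ⊃ α) ≡ β) ≡ (α ⊃ α) = 1/2 ≡ 1/2 = 1/2
(¬β ≡ α) ≡ (((α ⊃ α) ≡ β) ≡ (α ⊃ α)) = 1/2 ≡ 1/2 = 1/2
((α ≡ β) ≡ ((β ⊃ β) ≡ α)) ⊃ ((¬β ≡ α) ≡ (((α ⊃ α) ≡ β) ≡ (α ⊃ α))) = 1/2 ⊃ 1/2 = 1/2
α ⊃ β = 1/2 ⊃ 1/2 = 1/2
¬α = ¬1/2 = 1/2
¬¬α = ¬1/2 = 1/2
(α ⊃ β) ⊃ ¬¬α = 1/2 ⊃ 1/2 = 1/2
β ⊃ α = 1/2 ⊃ 1/2 = 1/2
β ≡ α = 1/2 ≡ 1/2 = 1/2
β ≡ β = 1/2 ≡ 1/2 = 1/2
(β ≡ α) ⊃ (β ≡ β) = 1/2 ⊃ 1/2 = 1/2
(β ⊃ α) ≡ ((β ≡ α) ⊃ (β ≡ β)) = 1/2 ≡ 1/2 = 1/2
((α ⊃ β) ⊃ ¬¬α) ⊃ ((β ⊃ α) ≡ ((β ≡ α) ⊃ (β ≡ β))) = 1/2 ⊃ 1/2 = 1/2
(((α ≡ β) ≡ ((β ⊃ β) ≡ α)) ⊃ ((¬β ≡ α) ≡ (((α ⊃ α) ≡ β) ≡ (α ⊃ α)))) ⊃ (((α ⊃ β) ⊃ ¬¬α) ⊃ ((β ⊃ α) ≡ ((β ≡ α) ⊃ (β ≡ β)))) = 1/2 ⊃ 1/2 = 1/2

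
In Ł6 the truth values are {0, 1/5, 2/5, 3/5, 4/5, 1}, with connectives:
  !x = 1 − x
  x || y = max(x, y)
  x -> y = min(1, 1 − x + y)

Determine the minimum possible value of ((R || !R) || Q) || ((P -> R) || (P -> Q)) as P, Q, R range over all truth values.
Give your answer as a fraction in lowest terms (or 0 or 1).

Take P = 4/5, Q = 0, R = 2/5:
!R = !2/5 = 3/5
R || !R = 2/5 || 3/5 = 3/5
(R || !R) || Q = 3/5 || 0 = 3/5
P -> R = 4/5 -> 2/5 = 3/5
P -> Q = 4/5 -> 0 = 1/5
(P -> R) || (P -> Q) = 3/5 || 1/5 = 3/5
((R || !R) || Q) || ((P -> R) || (P -> Q)) = 3/5 || 3/5 = 3/5
No assignment yields a value below 3/5, so this is the minimum.

3/5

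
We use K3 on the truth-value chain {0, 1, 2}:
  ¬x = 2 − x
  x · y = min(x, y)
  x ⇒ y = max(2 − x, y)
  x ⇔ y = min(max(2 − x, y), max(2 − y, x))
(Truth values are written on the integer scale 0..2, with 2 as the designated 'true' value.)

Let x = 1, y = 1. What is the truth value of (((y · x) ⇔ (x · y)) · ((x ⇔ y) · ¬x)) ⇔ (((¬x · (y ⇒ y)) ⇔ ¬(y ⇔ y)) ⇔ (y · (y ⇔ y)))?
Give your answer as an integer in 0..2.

y · x = 1 · 1 = 1
x · y = 1 · 1 = 1
(y · x) ⇔ (x · y) = 1 ⇔ 1 = 1
x ⇔ y = 1 ⇔ 1 = 1
¬x = ¬1 = 1
(x ⇔ y) · ¬x = 1 · 1 = 1
((y · x) ⇔ (x · y)) · ((x ⇔ y) · ¬x) = 1 · 1 = 1
¬x = ¬1 = 1
y ⇒ y = 1 ⇒ 1 = 1
¬x · (y ⇒ y) = 1 · 1 = 1
y ⇔ y = 1 ⇔ 1 = 1
¬(y ⇔ y) = ¬1 = 1
(¬x · (y ⇒ y)) ⇔ ¬(y ⇔ y) = 1 ⇔ 1 = 1
y ⇔ y = 1 ⇔ 1 = 1
y · (y ⇔ y) = 1 · 1 = 1
((¬x · (y ⇒ y)) ⇔ ¬(y ⇔ y)) ⇔ (y · (y ⇔ y)) = 1 ⇔ 1 = 1
(((y · x) ⇔ (x · y)) · ((x ⇔ y) · ¬x)) ⇔ (((¬x · (y ⇒ y)) ⇔ ¬(y ⇔ y)) ⇔ (y · (y ⇔ y))) = 1 ⇔ 1 = 1

1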